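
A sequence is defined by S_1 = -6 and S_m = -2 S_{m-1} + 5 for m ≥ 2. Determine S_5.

S_2 = -2*(-6) + 5 = 17
S_3 = -2*17 + 5 = -29
S_4 = -2*(-29) + 5 = 63
S_5 = -2*63 + 5 = -121

-121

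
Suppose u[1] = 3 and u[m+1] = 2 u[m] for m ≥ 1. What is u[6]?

u[2] = 2*3 = 6
u[3] = 2*6 = 12
u[4] = 2*12 = 24
u[5] = 2*24 = 48
u[6] = 2*48 = 96

96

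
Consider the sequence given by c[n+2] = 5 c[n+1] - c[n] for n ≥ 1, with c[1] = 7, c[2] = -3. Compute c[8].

c[3] = 5(-3) - 7 = -22
c[4] = 5(-22) - (-3) = -107
c[5] = 5(-107) - (-22) = -513
c[6] = 5(-513) - (-107) = -2458
c[7] = 5(-2458) - (-513) = -11777
c[8] = 5(-11777) - (-2458) = -56427

-56427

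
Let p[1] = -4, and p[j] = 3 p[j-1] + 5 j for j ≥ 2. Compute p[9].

p[2] = 3*(-4) + 10 = -2
p[3] = 3*(-2) + 15 = 9
p[4] = 3*9 + 20 = 47
p[5] = 3*47 + 25 = 166
p[6] = 3*166 + 30 = 528
p[7] = 3*528 + 35 = 1619
p[8] = 3*1619 + 40 = 4897
p[9] = 3*4897 + 45 = 14736

14736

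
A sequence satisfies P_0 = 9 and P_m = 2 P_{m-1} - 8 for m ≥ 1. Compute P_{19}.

The fixed point is -8/(1 - 2) = 8, so P_m - 8 = 2(P_{m-1} - 8).
Hence P_m = 1·2^m + 8.
P_{19} = 1·2^{19} + 8 = 1·524288 + 8 = 524296.

524296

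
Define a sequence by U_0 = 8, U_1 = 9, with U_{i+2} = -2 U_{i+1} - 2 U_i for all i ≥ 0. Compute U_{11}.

U_2 = -2*9 - 2*8 = -34
U_3 = -2*(-34) - 2*9 = 50
U_4 = -2*50 - 2*(-34) = -32
U_5 = -2*(-32) - 2*50 = -36
U_6 = -2*(-36) - 2*(-32) = 136
U_7 = -2*136 - 2*(-36) = -200
U_8 = -2*(-200) - 2*136 = 128
U_9 = -2*128 - 2*(-200) = 144
U_{10} = -2*144 - 2*128 = -544
U_{11} = -2*(-544) - 2*144 = 800

800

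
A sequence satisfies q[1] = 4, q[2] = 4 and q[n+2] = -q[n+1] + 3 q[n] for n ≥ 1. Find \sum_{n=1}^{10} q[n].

-268

q[3] = -4 + 3(4) = 8
q[4] = -8 + 3(4) = 4
q[5] = -4 + 3(8) = 20
q[6] = -20 + 3(4) = -8
q[7] = -(-8) + 3(20) = 68
q[8] = -68 + 3(-8) = -92
q[9] = -(-92) + 3(68) = 296
q[10] = -296 + 3(-92) = -572
Sum = 4 + 4 + 8 + 4 + 20 + (-8) + 68 + (-92) + 296 + (-572) = -268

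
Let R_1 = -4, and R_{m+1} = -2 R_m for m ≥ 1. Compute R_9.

-1024

R_2 = -2(-4) = 8
R_3 = -2(8) = -16
R_4 = -2(-16) = 32
R_5 = -2(32) = -64
R_6 = -2(-64) = 128
R_7 = -2(128) = -256
R_8 = -2(-256) = 512
R_9 = -2(512) = -1024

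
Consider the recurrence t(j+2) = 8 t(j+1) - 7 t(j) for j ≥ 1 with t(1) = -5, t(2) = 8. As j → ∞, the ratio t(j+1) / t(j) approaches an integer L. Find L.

7

The characteristic equation is r^2 - 8r + 7 = 0, which factors as (r - 7)(r - 1) = 0.
So the roots are 7 and 1. Since |7| > |1| and the coefficient of 7^j is non-zero, the ratio tends to 7.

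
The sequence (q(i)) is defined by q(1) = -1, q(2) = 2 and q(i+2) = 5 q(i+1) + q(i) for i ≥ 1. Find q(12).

24835727

q(3) = 5*2 + (-1) = 9
q(4) = 5*9 + 2 = 47
q(5) = 5*47 + 9 = 244
q(6) = 5*244 + 47 = 1267
q(7) = 5*1267 + 244 = 6579
q(8) = 5*6579 + 1267 = 34162
q(9) = 5*34162 + 6579 = 177389
q(10) = 5*177389 + 34162 = 921107
q(11) = 5*921107 + 177389 = 4782924
q(12) = 5*4782924 + 921107 = 24835727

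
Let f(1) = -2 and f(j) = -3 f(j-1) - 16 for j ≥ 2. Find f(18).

-258280330

The fixed point is -16/(1 + 3) = -4, so f(j) + 4 = -3(f(j-1) + 4).
Hence f(j) = 2·(-3)^{j-1} - 4.
f(18) = 2·(-3)^{17} - 4 = 2·-129140163 - 4 = -258280330.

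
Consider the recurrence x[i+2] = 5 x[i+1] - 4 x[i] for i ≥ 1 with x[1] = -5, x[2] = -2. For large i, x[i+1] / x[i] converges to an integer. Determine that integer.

The characteristic equation is r^2 - 5r + 4 = 0, which factors as (r - 4)(r - 1) = 0.
So the roots are 4 and 1. Since |4| > |1| and the coefficient of 4^i is non-zero, the ratio tends to 4.

4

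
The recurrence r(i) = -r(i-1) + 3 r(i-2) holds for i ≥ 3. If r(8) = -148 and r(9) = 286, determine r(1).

Rearranging, r(i-2) = (r(i) + r(i-1)) / 3.
r(7) = (286 + (-148)) / 3 = 138/3 = 46
r(6) = (-148 + 46) / 3 = -102/3 = -34
r(5) = (46 + (-34)) / 3 = 12/3 = 4
r(4) = (-34 + 4) / 3 = -30/3 = -10
r(3) = (4 + (-10)) / 3 = -6/3 = -2
r(2) = (-10 + (-2)) / 3 = -12/3 = -4
r(1) = (-2 + (-4)) / 3 = -6/3 = -2

-2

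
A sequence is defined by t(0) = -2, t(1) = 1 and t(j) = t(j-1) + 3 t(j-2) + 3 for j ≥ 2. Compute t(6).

t(2) = 1 + 3(-2) + 3 = -2
t(3) = (-2) + 3(1) + 3 = 4
t(4) = 4 + 3(-2) + 3 = 1
t(5) = 1 + 3(4) + 3 = 16
t(6) = 16 + 3(1) + 3 = 22

22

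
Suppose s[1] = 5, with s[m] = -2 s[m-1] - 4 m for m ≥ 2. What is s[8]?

-936

s[2] = -2*5 - 8 = -18
s[3] = -2*(-18) - 12 = 24
s[4] = -2*24 - 16 = -64
s[5] = -2*(-64) - 20 = 108
s[6] = -2*108 - 24 = -240
s[7] = -2*(-240) - 28 = 452
s[8] = -2*452 - 32 = -936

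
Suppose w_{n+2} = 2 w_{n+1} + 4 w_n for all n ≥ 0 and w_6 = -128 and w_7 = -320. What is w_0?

-6

Rearranging, w_{n-2} = (w_n - 2 w_{n-1}) / 4.
w_5 = (-320 - 2(-128)) / 4 = -64/4 = -16
w_4 = (-128 - 2(-16)) / 4 = -96/4 = -24
w_3 = (-16 - 2(-24)) / 4 = 32/4 = 8
w_2 = (-24 - 2(8)) / 4 = -40/4 = -10
w_1 = (8 - 2(-10)) / 4 = 28/4 = 7
w_0 = (-10 - 2(7)) / 4 = -24/4 = -6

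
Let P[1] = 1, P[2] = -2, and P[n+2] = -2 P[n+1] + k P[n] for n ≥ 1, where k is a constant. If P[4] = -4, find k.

-1

P[3] = 4 + k
P[4] = -8 - 4k
So -8 - 4k = -4, giving k = -1.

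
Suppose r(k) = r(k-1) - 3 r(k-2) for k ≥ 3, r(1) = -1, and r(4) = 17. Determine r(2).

-7

Let r(2) = y.
r(3) = 3 + y
r(4) = 3 - 2y
So 3 - 2y = 17, giving y = -7.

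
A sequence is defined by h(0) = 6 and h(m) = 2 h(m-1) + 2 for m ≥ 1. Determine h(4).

126

h(1) = 2(6) + 2 = 14
h(2) = 2(14) + 2 = 30
h(3) = 2(30) + 2 = 62
h(4) = 2(62) + 2 = 126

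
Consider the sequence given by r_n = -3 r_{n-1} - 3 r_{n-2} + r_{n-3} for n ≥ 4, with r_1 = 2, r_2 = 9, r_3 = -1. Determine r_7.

251

r_4 = -3(-1) - 3(9) + 2 = -22
r_5 = -3(-22) - 3(-1) + 9 = 78
r_6 = -3(78) - 3(-22) + (-1) = -169
r_7 = -3(-169) - 3(78) + (-22) = 251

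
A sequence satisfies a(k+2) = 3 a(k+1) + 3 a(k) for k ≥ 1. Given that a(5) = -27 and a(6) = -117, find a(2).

-7

Rearranging, a(k-2) = (a(k) - 3 a(k-1)) / 3.
a(4) = (-117 - 3(-27)) / 3 = -36/3 = -12
a(3) = (-27 - 3(-12)) / 3 = 9/3 = 3
a(2) = (-12 - 3(3)) / 3 = -21/3 = -7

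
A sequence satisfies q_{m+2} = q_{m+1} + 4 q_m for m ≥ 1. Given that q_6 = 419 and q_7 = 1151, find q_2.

Rearranging, q_{m-2} = (q_m - q_{m-1}) / 4.
q_5 = (1151 - 419) / 4 = 732/4 = 183
q_4 = (419 - 183) / 4 = 236/4 = 59
q_3 = (183 - 59) / 4 = 124/4 = 31
q_2 = (59 - 31) / 4 = 28/4 = 7

7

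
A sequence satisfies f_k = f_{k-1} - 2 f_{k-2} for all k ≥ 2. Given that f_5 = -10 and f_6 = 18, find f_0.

Rearranging, f_{k-2} = (f_k - f_{k-1}) / -2.
f_4 = (18 - (-10)) / -2 = 28/-2 = -14
f_3 = (-10 - (-14)) / -2 = 4/-2 = -2
f_2 = (-14 - (-2)) / -2 = -12/-2 = 6
f_1 = (-2 - 6) / -2 = -8/-2 = 4
f_0 = (6 - 4) / -2 = 2/-2 = -1

-1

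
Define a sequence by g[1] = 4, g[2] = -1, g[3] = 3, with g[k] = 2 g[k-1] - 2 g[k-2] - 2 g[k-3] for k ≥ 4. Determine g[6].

g[4] = 2·3 - 2·(-1) - 2·4 = 0
g[5] = 2·0 - 2·3 - 2·(-1) = -4
g[6] = 2·(-4) - 2·0 - 2·3 = -14

-14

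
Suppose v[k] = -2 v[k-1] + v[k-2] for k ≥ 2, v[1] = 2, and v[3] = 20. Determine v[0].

Let v[0] = x.
v[2] = -4 + x
v[3] = 10 - 2x
So 10 - 2x = 20, giving x = -5.

-5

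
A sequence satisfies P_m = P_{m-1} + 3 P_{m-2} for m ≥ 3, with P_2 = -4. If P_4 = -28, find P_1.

-4

Let P_1 = x.
P_3 = -4 + 3x
P_4 = -16 + 3x
So -16 + 3x = -28, giving x = -4.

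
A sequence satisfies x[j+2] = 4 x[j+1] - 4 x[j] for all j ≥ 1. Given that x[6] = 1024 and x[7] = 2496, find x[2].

8

Rearranging, x[j-2] = (x[j] - 4 x[j-1]) / -4.
x[5] = (2496 - 4·1024) / -4 = -1600/-4 = 400
x[4] = (1024 - 4·400) / -4 = -576/-4 = 144
x[3] = (400 - 4·144) / -4 = -176/-4 = 44
x[2] = (144 - 4·44) / -4 = -32/-4 = 8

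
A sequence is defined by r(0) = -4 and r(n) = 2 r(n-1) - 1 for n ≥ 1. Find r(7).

-639

r(1) = 2·(-4) - 1 = -9
r(2) = 2·(-9) - 1 = -19
r(3) = 2·(-19) - 1 = -39
r(4) = 2·(-39) - 1 = -79
r(5) = 2·(-79) - 1 = -159
r(6) = 2·(-159) - 1 = -319
r(7) = 2·(-319) - 1 = -639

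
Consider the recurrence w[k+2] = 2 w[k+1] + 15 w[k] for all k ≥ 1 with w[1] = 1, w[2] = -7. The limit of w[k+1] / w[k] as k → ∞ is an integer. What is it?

The characteristic equation is r^2 - 2r - 15 = 0, which factors as (r - 5)(r + 3) = 0.
So the roots are 5 and -3. Since |5| > |-3| and the coefficient of 5^k is non-zero, the ratio tends to 5.

5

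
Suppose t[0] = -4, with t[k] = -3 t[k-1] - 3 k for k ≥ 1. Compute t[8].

-22560

t[1] = -3*(-4) - 3 = 9
t[2] = -3*9 - 6 = -33
t[3] = -3*(-33) - 9 = 90
t[4] = -3*90 - 12 = -282
t[5] = -3*(-282) - 15 = 831
t[6] = -3*831 - 18 = -2511
t[7] = -3*(-2511) - 21 = 7512
t[8] = -3*7512 - 24 = -22560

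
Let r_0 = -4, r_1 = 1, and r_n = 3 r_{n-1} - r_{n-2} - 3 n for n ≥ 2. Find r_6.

r_2 = 3·1 - (-4) - 6 = 1
r_3 = 3·1 - 1 - 9 = -7
r_4 = 3·(-7) - 1 - 12 = -34
r_5 = 3·(-34) - (-7) - 15 = -110
r_6 = 3·(-110) - (-34) - 18 = -314

-314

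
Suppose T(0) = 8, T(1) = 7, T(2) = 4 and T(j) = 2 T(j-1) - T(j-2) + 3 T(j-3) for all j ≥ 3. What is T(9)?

T(3) = 2·4 - 7 + 3·8 = 25
T(4) = 2·25 - 4 + 3·7 = 67
T(5) = 2·67 - 25 + 3·4 = 121
T(6) = 2·121 - 67 + 3·25 = 250
T(7) = 2·250 - 121 + 3·67 = 580
T(8) = 2·580 - 250 + 3·121 = 1273
T(9) = 2·1273 - 580 + 3·250 = 2716

2716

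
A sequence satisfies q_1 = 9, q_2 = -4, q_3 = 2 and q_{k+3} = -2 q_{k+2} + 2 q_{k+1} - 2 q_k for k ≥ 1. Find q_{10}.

-15352

q_4 = -2·2 + 2·(-4) - 2·9 = -30
q_5 = -2·(-30) + 2·2 - 2·(-4) = 72
q_6 = -2·72 + 2·(-30) - 2·2 = -208
q_7 = -2·(-208) + 2·72 - 2·(-30) = 620
q_8 = -2·620 + 2·(-208) - 2·72 = -1800
q_9 = -2·(-1800) + 2·620 - 2·(-208) = 5256
q_{10} = -2·5256 + 2·(-1800) - 2·620 = -15352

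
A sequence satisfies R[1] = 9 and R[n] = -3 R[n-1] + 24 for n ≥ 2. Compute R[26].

-2541865828323

The fixed point is 24/(1 + 3) = 6, so R[n] - 6 = -3(R[n-1] - 6).
Hence R[n] = 3·(-3)^{n-1} + 6.
R[26] = 3·(-3)^{25} + 6 = 3·-847288609443 + 6 = -2541865828323.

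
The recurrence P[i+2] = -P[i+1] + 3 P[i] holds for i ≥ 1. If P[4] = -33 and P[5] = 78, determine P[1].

Rearranging, P[i-2] = (P[i] + P[i-1]) / 3.
P[3] = (78 + (-33)) / 3 = 45/3 = 15
P[2] = (-33 + 15) / 3 = -18/3 = -6
P[1] = (15 + (-6)) / 3 = 9/3 = 3

3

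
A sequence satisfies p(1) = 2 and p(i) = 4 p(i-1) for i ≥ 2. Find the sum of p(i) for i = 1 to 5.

682

p(2) = 4*2 = 8
p(3) = 4*8 = 32
p(4) = 4*32 = 128
p(5) = 4*128 = 512
Sum = 2 + 8 + 32 + 128 + 512 = 682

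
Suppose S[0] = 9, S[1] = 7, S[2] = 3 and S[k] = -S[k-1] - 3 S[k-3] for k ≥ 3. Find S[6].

S[3] = -3 - 3(9) = -30
S[4] = -(-30) - 3(7) = 9
S[5] = -9 - 3(3) = -18
S[6] = -(-18) - 3(-30) = 108

108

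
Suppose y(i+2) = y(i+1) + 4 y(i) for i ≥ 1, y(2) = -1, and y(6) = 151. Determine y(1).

5

Let y(1) = w.
y(3) = -1 + 4w
y(4) = -5 + 4w
y(5) = -9 + 20w
y(6) = -29 + 36w
So -29 + 36w = 151, giving w = 5.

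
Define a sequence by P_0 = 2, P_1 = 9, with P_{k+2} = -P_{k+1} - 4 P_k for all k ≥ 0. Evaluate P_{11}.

P_2 = -9 - 4·2 = -17
P_3 = -(-17) - 4·9 = -19
P_4 = -(-19) - 4·(-17) = 87
P_5 = -87 - 4·(-19) = -11
P_6 = -(-11) - 4·87 = -337
P_7 = -(-337) - 4·(-11) = 381
P_8 = -381 - 4·(-337) = 967
P_9 = -967 - 4·381 = -2491
P_{10} = -(-2491) - 4·967 = -1377
P_{11} = -(-1377) - 4·(-2491) = 11341

11341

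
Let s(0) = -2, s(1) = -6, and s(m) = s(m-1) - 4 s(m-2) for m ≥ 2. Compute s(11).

s(2) = (-6) - 4·(-2) = 2
s(3) = 2 - 4·(-6) = 26
s(4) = 26 - 4·2 = 18
s(5) = 18 - 4·26 = -86
s(6) = (-86) - 4·18 = -158
s(7) = (-158) - 4·(-86) = 186
s(8) = 186 - 4·(-158) = 818
s(9) = 818 - 4·186 = 74
s(10) = 74 - 4·818 = -3198
s(11) = (-3198) - 4·74 = -3494

-3494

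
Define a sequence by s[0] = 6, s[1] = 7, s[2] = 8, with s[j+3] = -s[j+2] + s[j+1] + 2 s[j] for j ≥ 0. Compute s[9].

s[3] = -8 + 7 + 2*6 = 11
s[4] = -11 + 8 + 2*7 = 11
s[5] = -11 + 11 + 2*8 = 16
s[6] = -16 + 11 + 2*11 = 17
s[7] = -17 + 16 + 2*11 = 21
s[8] = -21 + 17 + 2*16 = 28
s[9] = -28 + 21 + 2*17 = 27

27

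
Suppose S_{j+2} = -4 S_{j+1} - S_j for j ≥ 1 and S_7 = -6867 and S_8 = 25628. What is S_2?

8

Rearranging, S_{j-2} = -(S_j + 4 S_{j-1}).
S_6 = -(25628 + 4(-6867)) = 1840
S_5 = -(-6867 + 4(1840)) = -493
S_4 = -(1840 + 4(-493)) = 132
S_3 = -(-493 + 4(132)) = -35
S_2 = -(132 + 4(-35)) = 8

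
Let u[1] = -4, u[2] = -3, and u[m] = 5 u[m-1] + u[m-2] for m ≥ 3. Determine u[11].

-9977329

u[3] = 5·(-3) + (-4) = -19
u[4] = 5·(-19) + (-3) = -98
u[5] = 5·(-98) + (-19) = -509
u[6] = 5·(-509) + (-98) = -2643
u[7] = 5·(-2643) + (-509) = -13724
u[8] = 5·(-13724) + (-2643) = -71263
u[9] = 5·(-71263) + (-13724) = -370039
u[10] = 5·(-370039) + (-71263) = -1921458
u[11] = 5·(-1921458) + (-370039) = -9977329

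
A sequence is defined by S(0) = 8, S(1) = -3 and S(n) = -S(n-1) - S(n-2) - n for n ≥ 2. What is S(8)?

-9

S(2) = -(-3) - 8 - 2 = -7
S(3) = -(-7) - (-3) - 3 = 7
S(4) = -7 - (-7) - 4 = -4
S(5) = -(-4) - 7 - 5 = -8
S(6) = -(-8) - (-4) - 6 = 6
S(7) = -6 - (-8) - 7 = -5
S(8) = -(-5) - 6 - 8 = -9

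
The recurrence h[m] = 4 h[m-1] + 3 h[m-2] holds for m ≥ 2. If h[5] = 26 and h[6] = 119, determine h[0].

Rearranging, h[m-2] = (h[m] - 4 h[m-1]) / 3.
h[4] = (119 - 4*26) / 3 = 15/3 = 5
h[3] = (26 - 4*5) / 3 = 6/3 = 2
h[2] = (5 - 4*2) / 3 = -3/3 = -1
h[1] = (2 - 4*(-1)) / 3 = 6/3 = 2
h[0] = (-1 - 4*2) / 3 = -9/3 = -3

-3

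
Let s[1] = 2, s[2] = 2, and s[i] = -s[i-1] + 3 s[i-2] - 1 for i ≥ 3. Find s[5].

s[3] = -2 + 3·2 - 1 = 3
s[4] = -3 + 3·2 - 1 = 2
s[5] = -2 + 3·3 - 1 = 6

6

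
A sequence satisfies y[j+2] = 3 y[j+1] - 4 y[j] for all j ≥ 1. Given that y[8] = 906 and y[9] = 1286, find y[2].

-6

Rearranging, y[j-2] = (y[j] - 3 y[j-1]) / -4.
y[7] = (1286 - 3(906)) / -4 = -1432/-4 = 358
y[6] = (906 - 3(358)) / -4 = -168/-4 = 42
y[5] = (358 - 3(42)) / -4 = 232/-4 = -58
y[4] = (42 - 3(-58)) / -4 = 216/-4 = -54
y[3] = (-58 - 3(-54)) / -4 = 104/-4 = -26
y[2] = (-54 - 3(-26)) / -4 = 24/-4 = -6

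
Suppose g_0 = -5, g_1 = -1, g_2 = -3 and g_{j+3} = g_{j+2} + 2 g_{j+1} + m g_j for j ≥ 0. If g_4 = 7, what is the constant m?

g_3 = -5 - 5m
g_4 = -11 - 6m
So -11 - 6m = 7, giving m = -3.

-3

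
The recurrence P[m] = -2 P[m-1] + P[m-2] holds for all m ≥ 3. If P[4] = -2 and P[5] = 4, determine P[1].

Rearranging, P[m-2] = P[m] + 2 P[m-1].
P[3] = 4 + 2*(-2) = 0
P[2] = -2 + 2*0 = -2
P[1] = 0 + 2*(-2) = -4

-4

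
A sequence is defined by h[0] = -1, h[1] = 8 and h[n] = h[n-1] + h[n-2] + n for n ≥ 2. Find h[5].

h[2] = 8 + (-1) + 2 = 9
h[3] = 9 + 8 + 3 = 20
h[4] = 20 + 9 + 4 = 33
h[5] = 33 + 20 + 5 = 58

58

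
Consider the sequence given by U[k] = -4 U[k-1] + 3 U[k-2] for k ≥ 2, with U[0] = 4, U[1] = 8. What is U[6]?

-10292

U[2] = -4(8) + 3(4) = -20
U[3] = -4(-20) + 3(8) = 104
U[4] = -4(104) + 3(-20) = -476
U[5] = -4(-476) + 3(104) = 2216
U[6] = -4(2216) + 3(-476) = -10292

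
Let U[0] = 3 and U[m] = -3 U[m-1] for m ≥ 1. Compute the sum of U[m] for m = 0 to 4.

183

U[1] = -3*3 = -9
U[2] = -3*(-9) = 27
U[3] = -3*27 = -81
U[4] = -3*(-81) = 243
Sum = 3 + (-9) + 27 + (-81) + 243 = 183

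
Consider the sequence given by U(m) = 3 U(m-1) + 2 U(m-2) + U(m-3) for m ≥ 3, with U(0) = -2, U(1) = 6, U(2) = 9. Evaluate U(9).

84525

U(3) = 3·9 + 2·6 + (-2) = 37
U(4) = 3·37 + 2·9 + 6 = 135
U(5) = 3·135 + 2·37 + 9 = 488
U(6) = 3·488 + 2·135 + 37 = 1771
U(7) = 3·1771 + 2·488 + 135 = 6424
U(8) = 3·6424 + 2·1771 + 488 = 23302
U(9) = 3·23302 + 2·6424 + 1771 = 84525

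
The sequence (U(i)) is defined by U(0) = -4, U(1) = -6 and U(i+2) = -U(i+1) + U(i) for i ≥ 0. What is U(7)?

U(2) = -(-6) + (-4) = 2
U(3) = -2 + (-6) = -8
U(4) = -(-8) + 2 = 10
U(5) = -10 + (-8) = -18
U(6) = -(-18) + 10 = 28
U(7) = -28 + (-18) = -46

-46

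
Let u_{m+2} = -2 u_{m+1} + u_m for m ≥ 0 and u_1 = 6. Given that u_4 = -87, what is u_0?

Let u_0 = w.
u_2 = -12 + w
u_3 = 30 - 2w
u_4 = -72 + 5w
So -72 + 5w = -87, giving w = -3.

-3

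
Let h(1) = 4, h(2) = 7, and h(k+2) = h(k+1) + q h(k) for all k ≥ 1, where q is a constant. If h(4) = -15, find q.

h(3) = 7 + 4q
h(4) = 7 + 11q
So 7 + 11q = -15, giving q = -2.

-2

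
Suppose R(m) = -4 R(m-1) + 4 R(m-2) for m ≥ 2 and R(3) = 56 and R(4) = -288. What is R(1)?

Rearranging, R(m-2) = (R(m) + 4 R(m-1)) / 4.
R(2) = (-288 + 4(56)) / 4 = -64/4 = -16
R(1) = (56 + 4(-16)) / 4 = -8/4 = -2

-2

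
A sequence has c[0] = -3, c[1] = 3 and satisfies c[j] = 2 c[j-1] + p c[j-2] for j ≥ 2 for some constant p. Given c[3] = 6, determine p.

2

c[2] = 6 - 3p
c[3] = 12 - 3p
So 12 - 3p = 6, giving p = 2.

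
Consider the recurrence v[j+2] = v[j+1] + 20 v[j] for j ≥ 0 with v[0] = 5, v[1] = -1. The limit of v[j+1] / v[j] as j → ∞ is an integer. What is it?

The characteristic equation is r^2 - r - 20 = 0, which factors as (r - 5)(r + 4) = 0.
So the roots are 5 and -4. Since |5| > |-4| and the coefficient of 5^j is non-zero, the ratio tends to 5.

5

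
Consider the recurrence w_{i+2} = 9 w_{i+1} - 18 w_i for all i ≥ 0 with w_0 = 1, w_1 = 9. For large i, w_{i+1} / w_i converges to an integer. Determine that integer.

6

The characteristic equation is r^2 - 9r + 18 = 0, which factors as (r - 6)(r - 3) = 0.
So the roots are 6 and 3. Since |6| > |3| and the coefficient of 6^i is non-zero, the ratio tends to 6.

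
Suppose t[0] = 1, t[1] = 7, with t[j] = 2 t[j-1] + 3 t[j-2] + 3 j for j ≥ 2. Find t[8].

t[2] = 2·7 + 3·1 + 6 = 23
t[3] = 2·23 + 3·7 + 9 = 76
t[4] = 2·76 + 3·23 + 12 = 233
t[5] = 2·233 + 3·76 + 15 = 709
t[6] = 2·709 + 3·233 + 18 = 2135
t[7] = 2·2135 + 3·709 + 21 = 6418
t[8] = 2·6418 + 3·2135 + 24 = 19265

19265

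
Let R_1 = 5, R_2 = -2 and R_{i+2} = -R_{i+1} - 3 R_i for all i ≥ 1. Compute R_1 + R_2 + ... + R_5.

R_3 = -(-2) - 3*5 = -13
R_4 = -(-13) - 3*(-2) = 19
R_5 = -19 - 3*(-13) = 20
Sum = 5 + (-2) + (-13) + 19 + 20 = 29

29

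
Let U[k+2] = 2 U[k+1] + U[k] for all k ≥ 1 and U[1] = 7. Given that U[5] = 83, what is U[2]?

Let U[2] = z.
U[3] = 7 + 2z
U[4] = 14 + 5z
U[5] = 35 + 12z
So 35 + 12z = 83, giving z = 4.

4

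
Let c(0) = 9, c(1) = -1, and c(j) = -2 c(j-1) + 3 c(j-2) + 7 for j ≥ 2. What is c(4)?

251

c(2) = -2·(-1) + 3·9 + 7 = 36
c(3) = -2·36 + 3·(-1) + 7 = -68
c(4) = -2·(-68) + 3·36 + 7 = 251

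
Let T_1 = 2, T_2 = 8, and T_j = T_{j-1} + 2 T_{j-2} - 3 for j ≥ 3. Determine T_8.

T_3 = 8 + 2·2 - 3 = 9
T_4 = 9 + 2·8 - 3 = 22
T_5 = 22 + 2·9 - 3 = 37
T_6 = 37 + 2·22 - 3 = 78
T_7 = 78 + 2·37 - 3 = 149
T_8 = 149 + 2·78 - 3 = 302

302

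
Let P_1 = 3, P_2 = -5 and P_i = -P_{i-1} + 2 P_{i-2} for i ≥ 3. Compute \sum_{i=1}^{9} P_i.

P_3 = -(-5) + 2(3) = 11
P_4 = -11 + 2(-5) = -21
P_5 = -(-21) + 2(11) = 43
P_6 = -43 + 2(-21) = -85
P_7 = -(-85) + 2(43) = 171
P_8 = -171 + 2(-85) = -341
P_9 = -(-341) + 2(171) = 683
Sum = 3 + (-5) + 11 + (-21) + 43 + (-85) + 171 + (-341) + 683 = 459

459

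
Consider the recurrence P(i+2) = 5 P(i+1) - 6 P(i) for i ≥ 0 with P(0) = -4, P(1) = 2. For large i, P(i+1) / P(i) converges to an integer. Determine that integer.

3

The characteristic equation is r^2 - 5r + 6 = 0, which factors as (r - 3)(r - 2) = 0.
So the roots are 3 and 2. Since |3| > |2| and the coefficient of 3^i is non-zero, the ratio tends to 3.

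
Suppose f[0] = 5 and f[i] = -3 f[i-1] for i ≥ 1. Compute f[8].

32805

f[1] = -3*5 = -15
f[2] = -3*(-15) = 45
f[3] = -3*45 = -135
f[4] = -3*(-135) = 405
f[5] = -3*405 = -1215
f[6] = -3*(-1215) = 3645
f[7] = -3*3645 = -10935
f[8] = -3*(-10935) = 32805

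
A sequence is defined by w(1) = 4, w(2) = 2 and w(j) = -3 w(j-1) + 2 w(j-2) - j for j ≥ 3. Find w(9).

-2286

w(3) = -3(2) + 2(4) - 3 = -1
w(4) = -3(-1) + 2(2) - 4 = 3
w(5) = -3(3) + 2(-1) - 5 = -16
w(6) = -3(-16) + 2(3) - 6 = 48
w(7) = -3(48) + 2(-16) - 7 = -183
w(8) = -3(-183) + 2(48) - 8 = 637
w(9) = -3(637) + 2(-183) - 9 = -2286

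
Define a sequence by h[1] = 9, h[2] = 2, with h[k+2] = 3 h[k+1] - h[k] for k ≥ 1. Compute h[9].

-1419

h[3] = 3(2) - 9 = -3
h[4] = 3(-3) - 2 = -11
h[5] = 3(-11) - (-3) = -30
h[6] = 3(-30) - (-11) = -79
h[7] = 3(-79) - (-30) = -207
h[8] = 3(-207) - (-79) = -542
h[9] = 3(-542) - (-207) = -1419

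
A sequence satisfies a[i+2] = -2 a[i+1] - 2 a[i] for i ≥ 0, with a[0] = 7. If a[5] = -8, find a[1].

2

Let a[1] = x.
a[2] = -14 - 2x
a[3] = 28 + 2x
a[4] = -28
a[5] = -4x
So -4x = -8, giving x = 2.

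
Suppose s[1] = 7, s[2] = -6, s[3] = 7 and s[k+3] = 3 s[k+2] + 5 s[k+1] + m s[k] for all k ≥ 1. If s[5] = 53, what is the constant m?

s[4] = -9 + 7m
s[5] = 8 + 15m
So 8 + 15m = 53, giving m = 3.

3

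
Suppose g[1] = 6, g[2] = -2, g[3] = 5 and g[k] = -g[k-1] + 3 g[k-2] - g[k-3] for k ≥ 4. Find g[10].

g[4] = -5 + 3·(-2) - 6 = -17
g[5] = -(-17) + 3·5 - (-2) = 34
g[6] = -34 + 3·(-17) - 5 = -90
g[7] = -(-90) + 3·34 - (-17) = 209
g[8] = -209 + 3·(-90) - 34 = -513
g[9] = -(-513) + 3·209 - (-90) = 1230
g[10] = -1230 + 3·(-513) - 209 = -2978

-2978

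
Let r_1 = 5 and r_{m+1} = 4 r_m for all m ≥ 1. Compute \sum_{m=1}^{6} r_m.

6825

r_2 = 4*5 = 20
r_3 = 4*20 = 80
r_4 = 4*80 = 320
r_5 = 4*320 = 1280
r_6 = 4*1280 = 5120
Sum = 5 + 20 + 80 + 320 + 1280 + 5120 = 6825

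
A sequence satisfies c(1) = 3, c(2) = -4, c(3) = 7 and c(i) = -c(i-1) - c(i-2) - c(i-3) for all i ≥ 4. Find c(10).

-4

c(4) = -7 - (-4) - 3 = -6
c(5) = -(-6) - 7 - (-4) = 3
c(6) = -3 - (-6) - 7 = -4
c(7) = -(-4) - 3 - (-6) = 7
c(8) = -7 - (-4) - 3 = -6
c(9) = -(-6) - 7 - (-4) = 3
c(10) = -3 - (-6) - 7 = -4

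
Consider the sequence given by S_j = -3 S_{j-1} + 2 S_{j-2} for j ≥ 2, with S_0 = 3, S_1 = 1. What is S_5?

S_2 = -3*1 + 2*3 = 3
S_3 = -3*3 + 2*1 = -7
S_4 = -3*(-7) + 2*3 = 27
S_5 = -3*27 + 2*(-7) = -95

-95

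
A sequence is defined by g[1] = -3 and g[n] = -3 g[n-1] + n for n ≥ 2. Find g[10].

g[2] = -3·(-3) + 2 = 11
g[3] = -3·11 + 3 = -30
g[4] = -3·(-30) + 4 = 94
g[5] = -3·94 + 5 = -277
g[6] = -3·(-277) + 6 = 837
g[7] = -3·837 + 7 = -2504
g[8] = -3·(-2504) + 8 = 7520
g[9] = -3·7520 + 9 = -22551
g[10] = -3·(-22551) + 10 = 67663

67663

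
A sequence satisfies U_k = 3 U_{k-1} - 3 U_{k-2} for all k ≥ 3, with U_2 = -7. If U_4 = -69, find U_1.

Let U_1 = v.
U_3 = -21 - 3v
U_4 = -42 - 9v
So -42 - 9v = -69, giving v = 3.

3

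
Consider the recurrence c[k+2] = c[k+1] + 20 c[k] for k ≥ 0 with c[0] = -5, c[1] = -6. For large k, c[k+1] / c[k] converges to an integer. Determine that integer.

The characteristic equation is r^2 - r - 20 = 0, which factors as (r - 5)(r + 4) = 0.
So the roots are 5 and -4. Since |5| > |-4| and the coefficient of 5^k is non-zero, the ratio tends to 5.

5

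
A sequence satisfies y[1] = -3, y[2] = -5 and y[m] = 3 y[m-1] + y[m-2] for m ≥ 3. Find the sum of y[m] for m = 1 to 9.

-33278

y[3] = 3·(-5) + (-3) = -18
y[4] = 3·(-18) + (-5) = -59
y[5] = 3·(-59) + (-18) = -195
y[6] = 3·(-195) + (-59) = -644
y[7] = 3·(-644) + (-195) = -2127
y[8] = 3·(-2127) + (-644) = -7025
y[9] = 3·(-7025) + (-2127) = -23202
Sum = (-3) + (-5) + (-18) + (-59) + (-195) + (-644) + (-2127) + (-7025) + (-23202) = -33278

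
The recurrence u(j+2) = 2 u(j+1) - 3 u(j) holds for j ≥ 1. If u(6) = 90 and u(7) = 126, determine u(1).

Rearranging, u(j-2) = (u(j) - 2 u(j-1)) / -3.
u(5) = (126 - 2·90) / -3 = -54/-3 = 18
u(4) = (90 - 2·18) / -3 = 54/-3 = -18
u(3) = (18 - 2·(-18)) / -3 = 54/-3 = -18
u(2) = (-18 - 2·(-18)) / -3 = 18/-3 = -6
u(1) = (-18 - 2·(-6)) / -3 = -6/-3 = 2

2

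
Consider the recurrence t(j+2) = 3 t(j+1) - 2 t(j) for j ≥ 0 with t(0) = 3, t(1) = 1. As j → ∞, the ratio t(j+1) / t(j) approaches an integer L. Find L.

The characteristic equation is r^2 - 3r + 2 = 0, which factors as (r - 2)(r - 1) = 0.
So the roots are 2 and 1. Since |2| > |1| and the coefficient of 2^j is non-zero, the ratio tends to 2.

2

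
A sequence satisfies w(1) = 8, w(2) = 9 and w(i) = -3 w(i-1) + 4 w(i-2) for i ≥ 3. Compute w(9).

w(3) = -3·9 + 4·8 = 5
w(4) = -3·5 + 4·9 = 21
w(5) = -3·21 + 4·5 = -43
w(6) = -3·(-43) + 4·21 = 213
w(7) = -3·213 + 4·(-43) = -811
w(8) = -3·(-811) + 4·213 = 3285
w(9) = -3·3285 + 4·(-811) = -13099

-13099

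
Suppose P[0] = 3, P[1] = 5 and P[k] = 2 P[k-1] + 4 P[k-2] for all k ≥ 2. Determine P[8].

23424

P[2] = 2·5 + 4·3 = 22
P[3] = 2·22 + 4·5 = 64
P[4] = 2·64 + 4·22 = 216
P[5] = 2·216 + 4·64 = 688
P[6] = 2·688 + 4·216 = 2240
P[7] = 2·2240 + 4·688 = 7232
P[8] = 2·7232 + 4·2240 = 23424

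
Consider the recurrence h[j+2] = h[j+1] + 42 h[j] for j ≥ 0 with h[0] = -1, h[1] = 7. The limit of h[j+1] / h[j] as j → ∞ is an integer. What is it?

The characteristic equation is r^2 - r - 42 = 0, which factors as (r - 7)(r + 6) = 0.
So the roots are 7 and -6. Since |7| > |-6| and the coefficient of 7^j is non-zero, the ratio tends to 7.

7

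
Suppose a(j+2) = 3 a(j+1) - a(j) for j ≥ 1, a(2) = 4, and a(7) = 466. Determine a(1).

2

Let a(1) = y.
a(3) = 12 - y
a(4) = 32 - 3y
a(5) = 84 - 8y
a(6) = 220 - 21y
a(7) = 576 - 55y
So 576 - 55y = 466, giving y = 2.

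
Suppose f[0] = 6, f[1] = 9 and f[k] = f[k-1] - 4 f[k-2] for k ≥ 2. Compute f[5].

f[2] = 9 - 4·6 = -15
f[3] = (-15) - 4·9 = -51
f[4] = (-51) - 4·(-15) = 9
f[5] = 9 - 4·(-51) = 213

213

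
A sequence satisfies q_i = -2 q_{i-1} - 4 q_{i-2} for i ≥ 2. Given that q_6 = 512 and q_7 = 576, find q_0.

8

Rearranging, q_{i-2} = (q_i + 2 q_{i-1}) / -4.
q_5 = (576 + 2*512) / -4 = 1600/-4 = -400
q_4 = (512 + 2*(-400)) / -4 = -288/-4 = 72
q_3 = (-400 + 2*72) / -4 = -256/-4 = 64
q_2 = (72 + 2*64) / -4 = 200/-4 = -50
q_1 = (64 + 2*(-50)) / -4 = -36/-4 = 9
q_0 = (-50 + 2*9) / -4 = -32/-4 = 8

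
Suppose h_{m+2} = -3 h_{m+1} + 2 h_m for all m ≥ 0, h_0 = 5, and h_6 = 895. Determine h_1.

1

Let h_1 = z.
h_2 = 10 - 3z
h_3 = -30 + 11z
h_4 = 110 - 39z
h_5 = -390 + 139z
h_6 = 1390 - 495z
So 1390 - 495z = 895, giving z = 1.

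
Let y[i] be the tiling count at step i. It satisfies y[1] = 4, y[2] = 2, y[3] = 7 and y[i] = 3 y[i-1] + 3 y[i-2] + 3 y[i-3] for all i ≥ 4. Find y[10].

y[4] = 3*7 + 3*2 + 3*4 = 39
y[5] = 3*39 + 3*7 + 3*2 = 144
y[6] = 3*144 + 3*39 + 3*7 = 570
y[7] = 3*570 + 3*144 + 3*39 = 2259
y[8] = 3*2259 + 3*570 + 3*144 = 8919
y[9] = 3*8919 + 3*2259 + 3*570 = 35244
y[10] = 3*35244 + 3*8919 + 3*2259 = 139266

139266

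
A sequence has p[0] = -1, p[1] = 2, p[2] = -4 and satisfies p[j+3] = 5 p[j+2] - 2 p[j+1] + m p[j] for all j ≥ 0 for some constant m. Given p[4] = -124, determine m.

4

p[3] = -24 - m
p[4] = -112 - 3m
So -112 - 3m = -124, giving m = 4.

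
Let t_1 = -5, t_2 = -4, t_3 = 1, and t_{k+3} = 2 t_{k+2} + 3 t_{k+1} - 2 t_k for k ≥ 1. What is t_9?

547

t_4 = 2*1 + 3*(-4) - 2*(-5) = 0
t_5 = 2*0 + 3*1 - 2*(-4) = 11
t_6 = 2*11 + 3*0 - 2*1 = 20
t_7 = 2*20 + 3*11 - 2*0 = 73
t_8 = 2*73 + 3*20 - 2*11 = 184
t_9 = 2*184 + 3*73 - 2*20 = 547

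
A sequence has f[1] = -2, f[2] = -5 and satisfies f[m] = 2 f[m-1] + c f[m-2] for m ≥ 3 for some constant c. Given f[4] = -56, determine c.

f[3] = -10 - 2c
f[4] = -20 - 9c
So -20 - 9c = -56, giving c = 4.

4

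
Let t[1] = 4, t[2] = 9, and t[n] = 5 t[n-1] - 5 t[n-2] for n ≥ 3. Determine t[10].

t[3] = 5·9 - 5·4 = 25
t[4] = 5·25 - 5·9 = 80
t[5] = 5·80 - 5·25 = 275
t[6] = 5·275 - 5·80 = 975
t[7] = 5·975 - 5·275 = 3500
t[8] = 5·3500 - 5·975 = 12625
t[9] = 5·12625 - 5·3500 = 45625
t[10] = 5·45625 - 5·12625 = 165000

165000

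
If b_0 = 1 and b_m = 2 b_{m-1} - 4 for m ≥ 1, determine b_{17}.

The fixed point is -4/(1 - 2) = 4, so b_m - 4 = 2(b_{m-1} - 4).
Hence b_m = -3·2^m + 4.
b_{17} = -3·2^{17} + 4 = -3·131072 + 4 = -393212.

-393212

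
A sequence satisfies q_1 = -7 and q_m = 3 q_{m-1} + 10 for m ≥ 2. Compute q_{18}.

-258280331

The fixed point is 10/(1 - 3) = -5, so q_m + 5 = 3(q_{m-1} + 5).
Hence q_m = -2·3^{m-1} - 5.
q_{18} = -2·3^{17} - 5 = -2·129140163 - 5 = -258280331.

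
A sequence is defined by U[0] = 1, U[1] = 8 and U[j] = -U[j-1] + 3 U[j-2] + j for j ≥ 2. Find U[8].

U[2] = -8 + 3(1) + 2 = -3
U[3] = -(-3) + 3(8) + 3 = 30
U[4] = -30 + 3(-3) + 4 = -35
U[5] = -(-35) + 3(30) + 5 = 130
U[6] = -130 + 3(-35) + 6 = -229
U[7] = -(-229) + 3(130) + 7 = 626
U[8] = -626 + 3(-229) + 8 = -1305

-1305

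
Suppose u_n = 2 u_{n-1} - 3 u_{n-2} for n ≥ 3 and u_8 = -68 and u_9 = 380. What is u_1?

-4

Rearranging, u_{n-2} = (u_n - 2 u_{n-1}) / -3.
u_7 = (380 - 2*(-68)) / -3 = 516/-3 = -172
u_6 = (-68 - 2*(-172)) / -3 = 276/-3 = -92
u_5 = (-172 - 2*(-92)) / -3 = 12/-3 = -4
u_4 = (-92 - 2*(-4)) / -3 = -84/-3 = 28
u_3 = (-4 - 2*28) / -3 = -60/-3 = 20
u_2 = (28 - 2*20) / -3 = -12/-3 = 4
u_1 = (20 - 2*4) / -3 = 12/-3 = -4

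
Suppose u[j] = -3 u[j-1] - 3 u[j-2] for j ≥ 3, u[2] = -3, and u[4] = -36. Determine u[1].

Let u[1] = y.
u[3] = 9 - 3y
u[4] = -18 + 9y
So -18 + 9y = -36, giving y = -2.

-2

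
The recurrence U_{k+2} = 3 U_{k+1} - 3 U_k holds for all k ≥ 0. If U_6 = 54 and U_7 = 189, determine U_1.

-7

Rearranging, U_{k-2} = (U_k - 3 U_{k-1}) / -3.
U_5 = (189 - 3*54) / -3 = 27/-3 = -9
U_4 = (54 - 3*(-9)) / -3 = 81/-3 = -27
U_3 = (-9 - 3*(-27)) / -3 = 72/-3 = -24
U_2 = (-27 - 3*(-24)) / -3 = 45/-3 = -15
U_1 = (-24 - 3*(-15)) / -3 = 21/-3 = -7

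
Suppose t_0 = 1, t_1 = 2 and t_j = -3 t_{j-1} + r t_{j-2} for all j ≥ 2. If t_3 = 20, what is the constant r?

-2

t_2 = -6 + r
t_3 = 18 - r
So 18 - r = 20, giving r = -2.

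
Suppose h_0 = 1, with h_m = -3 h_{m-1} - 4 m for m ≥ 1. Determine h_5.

h_1 = -3(1) - 4 = -7
h_2 = -3(-7) - 8 = 13
h_3 = -3(13) - 12 = -51
h_4 = -3(-51) - 16 = 137
h_5 = -3(137) - 20 = -431

-431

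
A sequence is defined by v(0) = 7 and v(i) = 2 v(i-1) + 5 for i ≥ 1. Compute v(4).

187

v(1) = 2(7) + 5 = 19
v(2) = 2(19) + 5 = 43
v(3) = 2(43) + 5 = 91
v(4) = 2(91) + 5 = 187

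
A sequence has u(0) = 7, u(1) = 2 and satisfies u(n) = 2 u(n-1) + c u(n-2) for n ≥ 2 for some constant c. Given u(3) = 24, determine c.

1

u(2) = 4 + 7c
u(3) = 8 + 16c
So 8 + 16c = 24, giving c = 1.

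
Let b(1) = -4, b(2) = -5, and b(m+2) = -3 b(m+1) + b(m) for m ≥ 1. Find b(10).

-49142

b(3) = -3*(-5) + (-4) = 11
b(4) = -3*11 + (-5) = -38
b(5) = -3*(-38) + 11 = 125
b(6) = -3*125 + (-38) = -413
b(7) = -3*(-413) + 125 = 1364
b(8) = -3*1364 + (-413) = -4505
b(9) = -3*(-4505) + 1364 = 14879
b(10) = -3*14879 + (-4505) = -49142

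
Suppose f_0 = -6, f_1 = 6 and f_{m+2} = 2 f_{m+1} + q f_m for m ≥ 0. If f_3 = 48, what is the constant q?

-4

f_2 = 12 - 6q
f_3 = 24 - 6q
So 24 - 6q = 48, giving q = -4.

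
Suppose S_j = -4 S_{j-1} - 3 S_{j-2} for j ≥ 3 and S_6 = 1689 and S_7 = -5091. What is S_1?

Rearranging, S_{j-2} = (S_j + 4 S_{j-1}) / -3.
S_5 = (-5091 + 4*1689) / -3 = 1665/-3 = -555
S_4 = (1689 + 4*(-555)) / -3 = -531/-3 = 177
S_3 = (-555 + 4*177) / -3 = 153/-3 = -51
S_2 = (177 + 4*(-51)) / -3 = -27/-3 = 9
S_1 = (-51 + 4*9) / -3 = -15/-3 = 5

5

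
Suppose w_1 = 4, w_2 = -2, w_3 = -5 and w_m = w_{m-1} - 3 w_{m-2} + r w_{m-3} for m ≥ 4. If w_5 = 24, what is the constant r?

w_4 = 1 + 4r
w_5 = 16 + 2r
So 16 + 2r = 24, giving r = 4.

4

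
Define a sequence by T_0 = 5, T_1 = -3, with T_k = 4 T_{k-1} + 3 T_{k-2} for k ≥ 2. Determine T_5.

93

T_2 = 4*(-3) + 3*5 = 3
T_3 = 4*3 + 3*(-3) = 3
T_4 = 4*3 + 3*3 = 21
T_5 = 4*21 + 3*3 = 93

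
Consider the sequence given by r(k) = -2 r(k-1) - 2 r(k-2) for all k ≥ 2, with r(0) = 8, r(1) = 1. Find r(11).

544

r(2) = -2*1 - 2*8 = -18
r(3) = -2*(-18) - 2*1 = 34
r(4) = -2*34 - 2*(-18) = -32
r(5) = -2*(-32) - 2*34 = -4
r(6) = -2*(-4) - 2*(-32) = 72
r(7) = -2*72 - 2*(-4) = -136
r(8) = -2*(-136) - 2*72 = 128
r(9) = -2*128 - 2*(-136) = 16
r(10) = -2*16 - 2*128 = -288
r(11) = -2*(-288) - 2*16 = 544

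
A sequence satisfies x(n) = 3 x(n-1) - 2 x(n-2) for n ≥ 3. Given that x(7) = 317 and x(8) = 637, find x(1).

Rearranging, x(n-2) = (x(n) - 3 x(n-1)) / -2.
x(6) = (637 - 3(317)) / -2 = -314/-2 = 157
x(5) = (317 - 3(157)) / -2 = -154/-2 = 77
x(4) = (157 - 3(77)) / -2 = -74/-2 = 37
x(3) = (77 - 3(37)) / -2 = -34/-2 = 17
x(2) = (37 - 3(17)) / -2 = -14/-2 = 7
x(1) = (17 - 3(7)) / -2 = -4/-2 = 2

2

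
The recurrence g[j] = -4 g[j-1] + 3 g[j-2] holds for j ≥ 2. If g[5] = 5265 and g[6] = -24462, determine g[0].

-6

Rearranging, g[j-2] = (g[j] + 4 g[j-1]) / 3.
g[4] = (-24462 + 4(5265)) / 3 = -3402/3 = -1134
g[3] = (5265 + 4(-1134)) / 3 = 729/3 = 243
g[2] = (-1134 + 4(243)) / 3 = -162/3 = -54
g[1] = (243 + 4(-54)) / 3 = 27/3 = 9
g[0] = (-54 + 4(9)) / 3 = -18/3 = -6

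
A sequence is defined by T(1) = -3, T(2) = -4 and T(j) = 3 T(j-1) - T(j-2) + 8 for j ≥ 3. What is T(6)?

107

T(3) = 3*(-4) - (-3) + 8 = -1
T(4) = 3*(-1) - (-4) + 8 = 9
T(5) = 3*9 - (-1) + 8 = 36
T(6) = 3*36 - 9 + 8 = 107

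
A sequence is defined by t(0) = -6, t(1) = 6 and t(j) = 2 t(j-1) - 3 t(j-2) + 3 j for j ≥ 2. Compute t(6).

t(2) = 2(6) - 3(-6) + 6 = 36
t(3) = 2(36) - 3(6) + 9 = 63
t(4) = 2(63) - 3(36) + 12 = 30
t(5) = 2(30) - 3(63) + 15 = -114
t(6) = 2(-114) - 3(30) + 18 = -300

-300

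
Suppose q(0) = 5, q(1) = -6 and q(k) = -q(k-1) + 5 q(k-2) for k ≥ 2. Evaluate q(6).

1601

q(2) = -(-6) + 5(5) = 31
q(3) = -31 + 5(-6) = -61
q(4) = -(-61) + 5(31) = 216
q(5) = -216 + 5(-61) = -521
q(6) = -(-521) + 5(216) = 1601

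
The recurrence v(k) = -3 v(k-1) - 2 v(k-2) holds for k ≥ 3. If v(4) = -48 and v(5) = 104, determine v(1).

-1

Rearranging, v(k-2) = (v(k) + 3 v(k-1)) / -2.
v(3) = (104 + 3*(-48)) / -2 = -40/-2 = 20
v(2) = (-48 + 3*20) / -2 = 12/-2 = -6
v(1) = (20 + 3*(-6)) / -2 = 2/-2 = -1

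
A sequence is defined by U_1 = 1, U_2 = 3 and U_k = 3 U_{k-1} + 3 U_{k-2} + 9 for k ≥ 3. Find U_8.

17235

U_3 = 3(3) + 3(1) + 9 = 21
U_4 = 3(21) + 3(3) + 9 = 81
U_5 = 3(81) + 3(21) + 9 = 315
U_6 = 3(315) + 3(81) + 9 = 1197
U_7 = 3(1197) + 3(315) + 9 = 4545
U_8 = 3(4545) + 3(1197) + 9 = 17235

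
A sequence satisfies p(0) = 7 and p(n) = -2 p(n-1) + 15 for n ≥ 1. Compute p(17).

-262139

The fixed point is 15/(1 + 2) = 5, so p(n) - 5 = -2(p(n-1) - 5).
Hence p(n) = 2·(-2)^n + 5.
p(17) = 2·(-2)^{17} + 5 = 2·-131072 + 5 = -262139.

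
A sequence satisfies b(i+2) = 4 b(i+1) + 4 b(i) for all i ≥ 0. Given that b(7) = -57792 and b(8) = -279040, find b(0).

2

Rearranging, b(i-2) = (b(i) - 4 b(i-1)) / 4.
b(6) = (-279040 - 4(-57792)) / 4 = -47872/4 = -11968
b(5) = (-57792 - 4(-11968)) / 4 = -9920/4 = -2480
b(4) = (-11968 - 4(-2480)) / 4 = -2048/4 = -512
b(3) = (-2480 - 4(-512)) / 4 = -432/4 = -108
b(2) = (-512 - 4(-108)) / 4 = -80/4 = -20
b(1) = (-108 - 4(-20)) / 4 = -28/4 = -7
b(0) = (-20 - 4(-7)) / 4 = 8/4 = 2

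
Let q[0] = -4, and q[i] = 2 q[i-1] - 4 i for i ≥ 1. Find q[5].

-356

q[1] = 2·(-4) - 4 = -12
q[2] = 2·(-12) - 8 = -32
q[3] = 2·(-32) - 12 = -76
q[4] = 2·(-76) - 16 = -168
q[5] = 2·(-168) - 20 = -356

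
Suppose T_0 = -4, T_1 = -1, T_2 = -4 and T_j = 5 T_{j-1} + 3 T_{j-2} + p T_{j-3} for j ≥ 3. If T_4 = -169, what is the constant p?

T_3 = -23 - 4p
T_4 = -127 - 21p
So -127 - 21p = -169, giving p = 2.

2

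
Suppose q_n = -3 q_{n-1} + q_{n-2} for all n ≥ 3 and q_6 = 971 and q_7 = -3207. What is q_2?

8

Rearranging, q_{n-2} = q_n + 3 q_{n-1}.
q_5 = -3207 + 3(971) = -294
q_4 = 971 + 3(-294) = 89
q_3 = -294 + 3(89) = -27
q_2 = 89 + 3(-27) = 8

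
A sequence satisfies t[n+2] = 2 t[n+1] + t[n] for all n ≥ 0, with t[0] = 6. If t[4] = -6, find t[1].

-3

Let t[1] = y.
t[2] = 6 + 2y
t[3] = 12 + 5y
t[4] = 30 + 12y
So 30 + 12y = -6, giving y = -3.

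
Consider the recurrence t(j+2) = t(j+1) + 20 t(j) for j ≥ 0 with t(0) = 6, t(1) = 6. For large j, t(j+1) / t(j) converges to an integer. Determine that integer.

5

The characteristic equation is r^2 - r - 20 = 0, which factors as (r - 5)(r + 4) = 0.
So the roots are 5 and -4. Since |5| > |-4| and the coefficient of 5^j is non-zero, the ratio tends to 5.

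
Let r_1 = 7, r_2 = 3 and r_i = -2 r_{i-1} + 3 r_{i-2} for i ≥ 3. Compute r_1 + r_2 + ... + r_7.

589

r_3 = -2·3 + 3·7 = 15
r_4 = -2·15 + 3·3 = -21
r_5 = -2·(-21) + 3·15 = 87
r_6 = -2·87 + 3·(-21) = -237
r_7 = -2·(-237) + 3·87 = 735
Sum = 7 + 3 + 15 + (-21) + 87 + (-237) + 735 = 589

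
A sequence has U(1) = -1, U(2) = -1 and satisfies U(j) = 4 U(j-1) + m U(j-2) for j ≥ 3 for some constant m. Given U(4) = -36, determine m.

U(3) = -4 - m
U(4) = -16 - 5m
So -16 - 5m = -36, giving m = 4.

4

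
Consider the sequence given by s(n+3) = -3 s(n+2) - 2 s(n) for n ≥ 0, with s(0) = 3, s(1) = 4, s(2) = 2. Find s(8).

s(3) = -3·2 - 2·3 = -12
s(4) = -3·(-12) - 2·4 = 28
s(5) = -3·28 - 2·2 = -88
s(6) = -3·(-88) - 2·(-12) = 288
s(7) = -3·288 - 2·28 = -920
s(8) = -3·(-920) - 2·(-88) = 2936

2936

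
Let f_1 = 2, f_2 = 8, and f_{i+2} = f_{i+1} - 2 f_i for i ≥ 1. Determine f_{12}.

228

f_3 = 8 - 2(2) = 4
f_4 = 4 - 2(8) = -12
f_5 = (-12) - 2(4) = -20
f_6 = (-20) - 2(-12) = 4
f_7 = 4 - 2(-20) = 44
f_8 = 44 - 2(4) = 36
f_9 = 36 - 2(44) = -52
f_{10} = (-52) - 2(36) = -124
f_{11} = (-124) - 2(-52) = -20
f_{12} = (-20) - 2(-124) = 228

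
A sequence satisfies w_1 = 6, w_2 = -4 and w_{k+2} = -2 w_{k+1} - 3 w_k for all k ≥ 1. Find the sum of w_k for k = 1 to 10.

594

w_3 = -2*(-4) - 3*6 = -10
w_4 = -2*(-10) - 3*(-4) = 32
w_5 = -2*32 - 3*(-10) = -34
w_6 = -2*(-34) - 3*32 = -28
w_7 = -2*(-28) - 3*(-34) = 158
w_8 = -2*158 - 3*(-28) = -232
w_9 = -2*(-232) - 3*158 = -10
w_{10} = -2*(-10) - 3*(-232) = 716
Sum = 6 + (-4) + (-10) + 32 + (-34) + (-28) + 158 + (-232) + (-10) + 716 = 594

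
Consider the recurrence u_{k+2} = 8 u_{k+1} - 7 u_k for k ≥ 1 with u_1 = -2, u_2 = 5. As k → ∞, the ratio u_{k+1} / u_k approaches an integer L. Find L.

The characteristic equation is r^2 - 8r + 7 = 0, which factors as (r - 7)(r - 1) = 0.
So the roots are 7 and 1. Since |7| > |1| and the coefficient of 7^k is non-zero, the ratio tends to 7.

7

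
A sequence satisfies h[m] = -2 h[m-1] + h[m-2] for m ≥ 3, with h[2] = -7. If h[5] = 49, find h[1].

Let h[1] = y.
h[3] = 14 + y
h[4] = -35 - 2y
h[5] = 84 + 5y
So 84 + 5y = 49, giving y = -7.

-7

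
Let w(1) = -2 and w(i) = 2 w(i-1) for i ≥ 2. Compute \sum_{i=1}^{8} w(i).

w(2) = 2(-2) = -4
w(3) = 2(-4) = -8
w(4) = 2(-8) = -16
w(5) = 2(-16) = -32
w(6) = 2(-32) = -64
w(7) = 2(-64) = -128
w(8) = 2(-128) = -256
Sum = (-2) + (-4) + (-8) + (-16) + (-32) + (-64) + (-128) + (-256) = -510

-510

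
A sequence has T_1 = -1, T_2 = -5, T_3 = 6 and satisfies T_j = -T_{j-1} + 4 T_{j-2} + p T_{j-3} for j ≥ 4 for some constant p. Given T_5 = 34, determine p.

4

T_4 = -26 - p
T_5 = 50 - 4p
So 50 - 4p = 34, giving p = 4.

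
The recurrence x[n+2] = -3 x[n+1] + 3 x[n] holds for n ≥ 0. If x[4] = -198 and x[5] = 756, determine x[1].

Rearranging, x[n-2] = (x[n] + 3 x[n-1]) / 3.
x[3] = (756 + 3*(-198)) / 3 = 162/3 = 54
x[2] = (-198 + 3*54) / 3 = -36/3 = -12
x[1] = (54 + 3*(-12)) / 3 = 18/3 = 6

6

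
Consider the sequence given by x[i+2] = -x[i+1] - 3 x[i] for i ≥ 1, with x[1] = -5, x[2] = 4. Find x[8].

-188

x[3] = -4 - 3(-5) = 11
x[4] = -11 - 3(4) = -23
x[5] = -(-23) - 3(11) = -10
x[6] = -(-10) - 3(-23) = 79
x[7] = -79 - 3(-10) = -49
x[8] = -(-49) - 3(79) = -188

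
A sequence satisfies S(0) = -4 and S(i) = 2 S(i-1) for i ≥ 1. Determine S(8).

S(1) = 2(-4) = -8
S(2) = 2(-8) = -16
S(3) = 2(-16) = -32
S(4) = 2(-32) = -64
S(5) = 2(-64) = -128
S(6) = 2(-128) = -256
S(7) = 2(-256) = -512
S(8) = 2(-512) = -1024

-1024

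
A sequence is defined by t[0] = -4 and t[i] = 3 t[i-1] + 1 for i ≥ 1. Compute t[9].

-68891

t[1] = 3(-4) + 1 = -11
t[2] = 3(-11) + 1 = -32
t[3] = 3(-32) + 1 = -95
t[4] = 3(-95) + 1 = -284
t[5] = 3(-284) + 1 = -851
t[6] = 3(-851) + 1 = -2552
t[7] = 3(-2552) + 1 = -7655
t[8] = 3(-7655) + 1 = -22964
t[9] = 3(-22964) + 1 = -68891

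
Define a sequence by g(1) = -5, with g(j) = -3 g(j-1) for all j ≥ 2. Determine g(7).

g(2) = -3·(-5) = 15
g(3) = -3·15 = -45
g(4) = -3·(-45) = 135
g(5) = -3·135 = -405
g(6) = -3·(-405) = 1215
g(7) = -3·1215 = -3645

-3645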